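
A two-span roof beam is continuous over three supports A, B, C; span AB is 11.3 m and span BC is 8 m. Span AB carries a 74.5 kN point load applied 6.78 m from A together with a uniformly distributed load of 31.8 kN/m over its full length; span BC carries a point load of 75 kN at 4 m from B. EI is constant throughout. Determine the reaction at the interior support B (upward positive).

R_B = 355.5 kN

Take M_B as the redundant. Released structure: two simple spans AB and BC with a hinge at B.
Rotations at B on the released spans (each span's end-slope, ×1/EI):
  span AB: point load 74.5 at a = 6.78: Pab(L + a)/(6LEI) = 608.8/EI
  span AB: UDL 31.8: wL³/(24EI) = 1912/EI
  span BC: point load 75 at a = 4: Pab(L + b)/(6LEI) = 300/EI
  relative rotation θ_0 = (2521 + 300)/EI = 2821/EI
A unit hogging moment at B produces rotation L₁/(3EI) + L₂/(3EI) = 6.433/EI.
Compatibility: M_B·(L₁+L₂)/(3EI) = θ_0, giving M_B = 438.4 kN·m (hogging).
Span AB, ΣM about A with M_B applied at B: R_B^{AB}·11.3 = 2535 + 438.4, so R_B^{AB} = 263.2 kN and R_A = 433.8 − 263.2 = 170.7 kN.
Span BC, ΣM about C: R_B^{BC}·8 = 300 + 438.4, so R_B^{BC} = 92.31 kN and R_C = 75 − 92.31 = -17.31 kN.
R_B = 263.2 + 92.31 = 355.5 kN.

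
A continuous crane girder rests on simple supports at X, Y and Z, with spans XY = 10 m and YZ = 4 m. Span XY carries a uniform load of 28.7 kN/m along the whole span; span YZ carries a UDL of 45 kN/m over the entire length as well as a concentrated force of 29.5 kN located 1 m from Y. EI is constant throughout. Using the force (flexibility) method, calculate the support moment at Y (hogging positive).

M_Y = 287.5 kN·m

Take M_Y as the redundant. Released structure: two simple spans XY and YZ with a hinge at Y.
End slopes at the hinge Y, treating each span as simply supported:
  span XY: UDL 28.7: wL³/(24EI) = 1196/EI
  span YZ: UDL 45: wL³/(24EI) = 120/EI
  span YZ: point load 29.5 at a = 1: Pab(L + b)/(6LEI) = 25.81/EI
  relative rotation θ_0 = (1196 + 145.8)/EI = 1342/EI
A unit hogging moment at Y produces rotation L₁/(3EI) + L₂/(3EI) = 4.667/EI.
Slope continuity at Y: θ_0 = M_Y·4.667/EI, so M_Y = 1342/4.667 = 287.5 kN·m (hogging).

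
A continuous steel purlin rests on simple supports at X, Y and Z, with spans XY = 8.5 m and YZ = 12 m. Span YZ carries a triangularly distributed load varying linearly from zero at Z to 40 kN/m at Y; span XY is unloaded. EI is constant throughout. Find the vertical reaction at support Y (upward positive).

R_Y = 205.2 kN

Insert a hinge at Y; M_Y is the redundant, and each span becomes simply supported.
Discontinuity in slope at Y on the released structure — sum the simple-span end rotations:
  span YZ: triangular load, peak 40: w₀L³/(45EI) = 1536/EI
  relative rotation θ_0 = (0 + 1536)/EI = 1536/EI
A unit hogging moment at Y produces rotation L₁/(3EI) + L₂/(3EI) = 6.833/EI.
Compatibility: M_Y·(L₁+L₂)/(3EI) = θ_0, giving M_Y = 224.8 kN·m (hogging).
Span XY, ΣM about X with M_Y applied at Y: R_Y^{XY}·8.5 = 0 + 224.8, so R_Y^{XY} = 26.44 kN and R_X = 0 − 26.44 = -26.44 kN.
Span YZ, ΣM about Z: R_Y^{YZ}·12 = 1920 + 224.8, so R_Y^{YZ} = 178.7 kN and R_Z = 240 − 178.7 = 61.27 kN.
R_Y = 26.44 + 178.7 = 205.2 kN.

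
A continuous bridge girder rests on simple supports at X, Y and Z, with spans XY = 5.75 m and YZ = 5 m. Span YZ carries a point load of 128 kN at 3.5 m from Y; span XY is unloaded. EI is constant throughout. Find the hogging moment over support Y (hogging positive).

Insert a hinge at Y; M_Y is the redundant, and each span becomes simply supported.
Rotations at Y on the released spans (each span's end-slope, ×1/EI):
  span YZ: point load 128 at a = 3.5: Pab(L + b)/(6LEI) = 145.6/EI
  relative rotation θ_0 = (0 + 145.6)/EI = 145.6/EI
A unit hogging moment at Y produces rotation L₁/(3EI) + L₂/(3EI) = 3.583/EI.
Slope continuity at Y: θ_0 = M_Y·3.583/EI, so M_Y = 145.6/3.583 = 40.63 kN·m (hogging).

M_Y = 40.63 kN·m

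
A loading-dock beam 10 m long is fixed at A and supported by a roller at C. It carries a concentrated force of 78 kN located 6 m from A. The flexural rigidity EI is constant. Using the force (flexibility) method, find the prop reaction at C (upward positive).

R_C = 33.7 kN

Take the reaction at C as the redundant and release it; the primary structure is a cantilever fixed at A.
Downward deflection at the released point C due to the loads:
  point load 78 at a = 6: Pa²(3L − a)/(6EI) = 11232/EI
Tip deflection under a unit load at C: L³/(3EI) = 333.3/EI.
Compatibility at C: δ_0 − R_C·δ_{CC} = 0, so R_C = 11232/333.3 = 33.7 kN.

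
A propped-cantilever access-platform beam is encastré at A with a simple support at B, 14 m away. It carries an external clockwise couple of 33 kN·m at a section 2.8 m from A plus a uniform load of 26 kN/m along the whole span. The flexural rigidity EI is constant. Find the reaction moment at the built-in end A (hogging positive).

M_A = 652.2 kN·m

Remove the prop at B; the released (primary) structure is a cantilever built in at A.
Primary-structure tip deflection at B by superposition:
  clockwise couple 33 at a = 2.8: M₀a(2L − a)/(2EI) = 1164/EI
  UDL 26: wL⁴/(8EI) = 124852/EI
  δ_0 = 126016/EI
Tip deflection under a unit load at B: L³/(3EI) = 914.7/EI.
Compatibility at B: δ_0 − R_B·δ_{BB} = 0, so R_B = 126016/914.7 = 137.8 kN.
Moment equilibrium about A: M_A = Σ(load moments about A) − R_B·L = 2581 − 137.8×14 = 652.2 kN·m.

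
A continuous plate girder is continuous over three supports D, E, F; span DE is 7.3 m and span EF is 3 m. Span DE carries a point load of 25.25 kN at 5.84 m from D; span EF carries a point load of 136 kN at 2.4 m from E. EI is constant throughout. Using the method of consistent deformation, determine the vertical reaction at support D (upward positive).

R_D = 0.9103 kN

Release continuity at E by inserting a hinge; the redundant is the internal moment M_E. The primary structure is two simply-supported spans DE and EF.
Rotations at E on the released spans (each span's end-slope, ×1/EI):
  span DE: point load 25.25 at a = 5.84: Pab(L + a)/(6LEI) = 64.59/EI
  span EF: point load 136 at a = 2.4: Pab(L + b)/(6LEI) = 39.17/EI
  relative rotation θ_0 = (64.59 + 39.17)/EI = 103.8/EI
A unit hogging moment at E produces rotation L₁/(3EI) + L₂/(3EI) = 3.433/EI.
Compatibility: M_E·(L₁+L₂)/(3EI) = θ_0, giving M_E = 30.22 kN·m (hogging).
Span DE, ΣM about D with M_E applied at E: R_E^{DE}·7.3 = 147.5 + 30.22, so R_E^{DE} = 24.34 kN and R_D = 25.25 − 24.34 = 0.9103 kN.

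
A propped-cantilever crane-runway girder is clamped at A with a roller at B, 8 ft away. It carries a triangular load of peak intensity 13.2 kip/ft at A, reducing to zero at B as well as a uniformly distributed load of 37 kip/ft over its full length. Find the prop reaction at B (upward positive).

R_B = 121.6 kip

Choose R_B as the redundant. The primary structure is the cantilever fixed at A.
Deflection at B on the released cantilever, summing each load's contribution:
  triangular load, peak 13.2 at the fixed end: w₀L⁴/(30EI) = 1802/EI
  UDL 37: wL⁴/(8EI) = 18944/EI
  δ_0 = 20746/EI
Flexibility coefficient — unit upward force at B: δ_{BB} = L³/(3EI) = 170.7/EI.
The prop prevents deflection at B: R_B = δ_0/δ_{BB} = 20746/170.7 = 121.6 kip.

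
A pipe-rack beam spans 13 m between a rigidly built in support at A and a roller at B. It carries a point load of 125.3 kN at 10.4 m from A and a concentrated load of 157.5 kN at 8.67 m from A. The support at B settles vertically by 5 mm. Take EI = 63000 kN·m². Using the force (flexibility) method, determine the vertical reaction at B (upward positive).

R_B = 169.5 kN

Remove the prop at B; the released (primary) structure is a cantilever built in at A.
Free-end deflection of the primary structure under the applied loading (downward +):
  point load 125.3 at a = 10.4: Pa²(3L − a)/(6EI) = 64600/EI
  point load 157.5 at a = 8.67: Pa²(3L − a)/(6EI) = 59847/EI
  δ_0 = 124447/EI
Tip deflection under a unit load at B: L³/(3EI) = 732.3/EI.
With EI = 63000 kN·m²: δ_0 = 1.9753 m and δ_{BB} = 0.011624 m/kN.
Compatibility — the beam at B must follow the support down by 0.005 m: δ_0 − R_B·δ_{BB} = 0.005, so R_B = (1.9753 − 0.005)/0.011624 = 169.5 kN.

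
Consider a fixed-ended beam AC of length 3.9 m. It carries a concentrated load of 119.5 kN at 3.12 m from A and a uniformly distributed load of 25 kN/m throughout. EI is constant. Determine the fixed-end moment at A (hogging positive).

Release both end moments; the primary structure is a simply-supported span AC with redundants M_A and M_C.
End rotations of the released simple span under the applied load (×1/EI):
  at A: point load 119.5 at a = 3.12: Pab(L + b)/(6LEI) = 58.16/EI
  at C: point load 119.5 at a = 3.12: Pab(L + a)/(6LEI) = 87.24/EI
  at A: UDL 25: wL³/(24EI) = 61.79/EI
  at C: UDL 25: wL³/(24EI) = 61.79/EI
  θ_A0 = 120/EI,  θ_C0 = 149/EI
Flexibility coefficients: a unit moment at one end gives L/(3EI) there and L/(6EI) at the far end, so f₁₁ = f₂₂ = 1.3/EI and f₁₂ = f₂₁ = 0.65/EI.
Compatibility — zero rotation at each built-in end:
  1.3 M_A + 0.65 M_C = 120
  0.65 M_A + 1.3 M_C = 149
Solving the pair gives M_A = 46.6 kN·m and M_C = 91.34 kN·m (hogging).

M_A = 46.6 kN·m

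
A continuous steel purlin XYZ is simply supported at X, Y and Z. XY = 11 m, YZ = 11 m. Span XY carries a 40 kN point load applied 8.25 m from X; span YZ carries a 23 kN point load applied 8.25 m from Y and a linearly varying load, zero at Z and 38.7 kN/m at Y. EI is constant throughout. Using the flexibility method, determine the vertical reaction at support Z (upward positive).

Insert a hinge at Y; M_Y is the redundant, and each span becomes simply supported.
Discontinuity in slope at Y on the released structure — sum the simple-span end rotations:
  span XY: point load 40 at a = 8.25: Pab(L + a)/(6LEI) = 264.7/EI
  span YZ: point load 23 at a = 8.25: Pab(L + b)/(6LEI) = 108.7/EI
  span YZ: triangular load, peak 38.7: w₀L³/(45EI) = 1145/EI
  relative rotation θ_0 = (264.7 + 1253)/EI = 1518/EI
A unit hogging moment at Y produces rotation L₁/(3EI) + L₂/(3EI) = 7.333/EI.
Slope continuity at Y: θ_0 = M_Y·7.333/EI, so M_Y = 1518/7.333 = 207 kN·m (hogging).
Span YZ, ΣM about Z: R_Y^{YZ}·11 = 1624 + 207, so R_Y^{YZ} = 166.5 kN and R_Z = 235.8 − 166.5 = 69.38 kN.

R_Z = 69.38 kN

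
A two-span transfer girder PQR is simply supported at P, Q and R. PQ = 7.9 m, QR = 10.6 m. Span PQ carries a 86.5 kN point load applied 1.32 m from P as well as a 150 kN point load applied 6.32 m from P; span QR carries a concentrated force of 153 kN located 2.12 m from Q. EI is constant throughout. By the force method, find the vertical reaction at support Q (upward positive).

R_Q = 307.7 kN

Take M_Q as the redundant. Released structure: two simple spans PQ and QR with a hinge at Q.
End slopes at the hinge Q, treating each span as simply supported:
  span PQ: point load 86.5 at a = 1.32: Pab(L + a)/(6LEI) = 146.1/EI
  span PQ: point load 150 at a = 6.32: Pab(L + a)/(6LEI) = 449.4/EI
  span QR: point load 153 at a = 2.12: Pab(L + b)/(6LEI) = 825.2/EI
  relative rotation θ_0 = (595.5 + 825.2)/EI = 1421/EI
A unit hogging moment at Q produces rotation L₁/(3EI) + L₂/(3EI) = 6.167/EI.
Slope continuity at Q: θ_0 = M_Q·6.167/EI, so M_Q = 1421/6.167 = 230.4 kN·m (hogging).
Span PQ, ΣM about P with M_Q applied at Q: R_Q^{PQ}·7.9 = 1062 + 230.4, so R_Q^{PQ} = 163.6 kN and R_P = 236.5 − 163.6 = 72.89 kN.
Span QR, ΣM about R: R_Q^{QR}·10.6 = 1297 + 230.4, so R_Q^{QR} = 144.1 kN and R_R = 153 − 144.1 = 8.866 kN.
R_Q = 163.6 + 144.1 = 307.7 kN.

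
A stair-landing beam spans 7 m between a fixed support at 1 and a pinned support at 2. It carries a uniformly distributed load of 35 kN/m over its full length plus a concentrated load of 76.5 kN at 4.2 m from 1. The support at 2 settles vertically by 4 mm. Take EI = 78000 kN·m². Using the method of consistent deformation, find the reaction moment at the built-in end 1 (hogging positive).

M_1 = 323.4 kN·m

Choose R_2 as the redundant. The primary structure is the cantilever fixed at 1.
Primary-structure tip deflection at 2 by superposition:
  UDL 35: wL⁴/(8EI) = 10504/EI
  point load 76.5 at a = 4.2: Pa²(3L − a)/(6EI) = 3778/EI
  δ_0 = 14283/EI
Flexibility coefficient — unit upward force at 2: δ_{22} = L³/(3EI) = 114.3/EI.
With EI = 78000 kN·m²: δ_0 = 0.18311 m and δ_{22} = 0.001466 m/kN.
Compatibility — the beam at 2 must follow the support down by 0.004 m: δ_0 − R_2·δ_{22} = 0.004, so R_2 = (0.18311 − 0.004)/0.001466 = 122.2 kN.
Moment equilibrium about 1: M_1 = Σ(load moments about 1) − R_2·L = 1179 − 122.2×7 = 323.4 kN·m.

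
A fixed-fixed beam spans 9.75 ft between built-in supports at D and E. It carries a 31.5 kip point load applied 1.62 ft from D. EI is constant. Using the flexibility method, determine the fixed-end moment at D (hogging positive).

M_D = 35.48 kip·ft

Release both end moments; the primary structure is a simply-supported span DE with redundants M_D and M_E.
On the primary (simply-supported) span, the end slopes from the loading are:
  at D: point load 31.5 at a = 1.62: Pab(L + b)/(6LEI) = 126.8/EI
  at E: point load 31.5 at a = 1.62: Pab(L + a)/(6LEI) = 80.63/EI
  θ_D0 = 126.8/EI,  θ_E0 = 80.63/EI
Flexibility coefficients: a unit moment at one end gives L/(3EI) there and L/(6EI) at the far end, so f₁₁ = f₂₂ = 3.25/EI and f₁₂ = f₂₁ = 1.625/EI.
Compatibility — zero rotation at each built-in end:
  3.25 M_D + 1.625 M_E = 126.8
  1.625 M_D + 3.25 M_E = 80.63
Solving the pair gives M_D = 35.48 kip·ft and M_E = 7.07 kip·ft (hogging).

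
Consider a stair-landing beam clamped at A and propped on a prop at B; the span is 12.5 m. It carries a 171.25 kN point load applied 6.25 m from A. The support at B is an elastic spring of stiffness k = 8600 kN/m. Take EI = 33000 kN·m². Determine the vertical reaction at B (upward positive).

R_B = 53.2 kN

Release the roller at B. Primary structure: cantilever fixed at A.
Free-end deflection of the primary structure under the applied loading (downward +):
  point load 171.25 at a = 6.25: Pa²(3L − a)/(6EI) = 34841/EI
Flexibility coefficient — unit upward force at B: δ_{BB} = L³/(3EI) = 651/EI.
With EI = 33000 kN·m²: δ_0 = 1.0558 m and δ_{BB} = 0.019729 m/kN.
Compatibility — the spring shortens by R_B/k under the reaction it provides: δ_0 − R_B·δ_{BB} = R_B/k. With 1/k = 0.000116 m/kN, R_B = δ_0 / (δ_{BB} + 1/k) = 1.0558 / (0.019729 + 0.000116) = 53.2 kN.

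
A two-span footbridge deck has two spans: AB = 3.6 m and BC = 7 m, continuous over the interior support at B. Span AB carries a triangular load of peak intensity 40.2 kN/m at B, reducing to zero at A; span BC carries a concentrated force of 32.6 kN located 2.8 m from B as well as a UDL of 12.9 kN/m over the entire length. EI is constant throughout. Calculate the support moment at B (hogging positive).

Insert a hinge at B; M_B is the redundant, and each span becomes simply supported.
Discontinuity in slope at B on the released structure — sum the simple-span end rotations:
  span AB: triangular load, peak 40.2: w₀L³/(45EI) = 41.68/EI
  span BC: point load 32.6 at a = 2.8: Pab(L + b)/(6LEI) = 102.2/EI
  span BC: UDL 12.9: wL³/(24EI) = 184.4/EI
  relative rotation θ_0 = (41.68 + 286.6)/EI = 328.3/EI
A unit hogging moment at B produces rotation L₁/(3EI) + L₂/(3EI) = 3.533/EI.
Compatibility: M_B·(L₁+L₂)/(3EI) = θ_0, giving M_B = 92.91 kN·m (hogging).

M_B = 92.91 kN·m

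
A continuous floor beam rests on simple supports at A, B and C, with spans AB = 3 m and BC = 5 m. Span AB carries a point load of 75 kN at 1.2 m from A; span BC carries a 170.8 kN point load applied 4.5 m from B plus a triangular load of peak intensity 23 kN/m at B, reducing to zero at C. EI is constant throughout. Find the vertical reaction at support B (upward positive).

R_B = 119.8 kN

Take M_B as the redundant. Released structure: two simple spans AB and BC with a hinge at B.
Rotations at B on the released spans (each span's end-slope, ×1/EI):
  span AB: point load 75 at a = 1.2: Pab(L + a)/(6LEI) = 37.8/EI
  span BC: point load 170.8 at a = 4.5: Pab(L + b)/(6LEI) = 70.45/EI
  span BC: triangular load, peak 23: w₀L³/(45EI) = 63.89/EI
  relative rotation θ_0 = (37.8 + 134.3)/EI = 172.1/EI
A unit hogging moment at B produces rotation L₁/(3EI) + L₂/(3EI) = 2.667/EI.
Compatibility: M_B·(L₁+L₂)/(3EI) = θ_0, giving M_B = 64.55 kN·m (hogging).
Span AB, ΣM about A with M_B applied at B: R_B^{AB}·3 = 90 + 64.55, so R_B^{AB} = 51.52 kN and R_A = 75 − 51.52 = 23.48 kN.
Span BC, ΣM about C: R_B^{BC}·5 = 277.1 + 64.55, so R_B^{BC} = 68.32 kN and R_C = 228.3 − 68.32 = 160 kN.
R_B = 51.52 + 68.32 = 119.8 kN.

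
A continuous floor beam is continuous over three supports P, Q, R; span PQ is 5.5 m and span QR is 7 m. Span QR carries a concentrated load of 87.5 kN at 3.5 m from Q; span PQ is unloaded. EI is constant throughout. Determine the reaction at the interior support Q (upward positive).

Release continuity at Q by inserting a hinge; the redundant is the internal moment M_Q. The primary structure is two simply-supported spans PQ and QR.
Discontinuity in slope at Q on the released structure — sum the simple-span end rotations:
  span QR: point load 87.5 at a = 3.5: Pab(L + b)/(6LEI) = 268/EI
  relative rotation θ_0 = (0 + 268)/EI = 268/EI
A unit hogging moment at Q produces rotation L₁/(3EI) + L₂/(3EI) = 4.167/EI.
Slope continuity at Q: θ_0 = M_Q·4.167/EI, so M_Q = 268/4.167 = 64.31 kN·m (hogging).
Span PQ, ΣM about P with M_Q applied at Q: R_Q^{PQ}·5.5 = 0 + 64.31, so R_Q^{PQ} = 11.69 kN and R_P = 0 − 11.69 = -11.69 kN.
Span QR, ΣM about R: R_Q^{QR}·7 = 306.2 + 64.31, so R_Q^{QR} = 52.94 kN and R_R = 87.5 − 52.94 = 34.56 kN.
R_Q = 11.69 + 52.94 = 64.63 kN.

R_Q = 64.63 kN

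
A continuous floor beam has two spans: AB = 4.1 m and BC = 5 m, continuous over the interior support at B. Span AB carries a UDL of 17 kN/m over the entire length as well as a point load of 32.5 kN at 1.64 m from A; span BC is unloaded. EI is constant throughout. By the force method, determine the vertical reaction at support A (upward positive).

R_A = 47.96 kN

Release continuity at B by inserting a hinge; the redundant is the internal moment M_B. The primary structure is two simply-supported spans AB and BC.
End slopes at the hinge B, treating each span as simply supported:
  span AB: UDL 17: wL³/(24EI) = 48.82/EI
  span AB: point load 32.5 at a = 1.64: Pab(L + a)/(6LEI) = 30.59/EI
  relative rotation θ_0 = (79.41 + 0)/EI = 79.41/EI
A unit hogging moment at B produces rotation L₁/(3EI) + L₂/(3EI) = 3.033/EI.
Compatibility: M_B·(L₁+L₂)/(3EI) = θ_0, giving M_B = 26.18 kN·m (hogging).
Span AB, ΣM about A with M_B applied at B: R_B^{AB}·4.1 = 196.2 + 26.18, so R_B^{AB} = 54.24 kN and R_A = 102.2 − 54.24 = 47.96 kN.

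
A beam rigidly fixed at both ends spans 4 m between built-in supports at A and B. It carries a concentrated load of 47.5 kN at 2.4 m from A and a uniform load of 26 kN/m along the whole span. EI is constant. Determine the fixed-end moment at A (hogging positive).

M_A = 52.91 kN·m

Release both end moments; the primary structure is a simply-supported span AB with redundants M_A and M_B.
Simple-span end rotations at A and B under the given loads:
  at A: point load 47.5 at a = 2.4: Pab(L + b)/(6LEI) = 42.56/EI
  at B: point load 47.5 at a = 2.4: Pab(L + a)/(6LEI) = 48.64/EI
  at A: UDL 26: wL³/(24EI) = 69.33/EI
  at B: UDL 26: wL³/(24EI) = 69.33/EI
  θ_A0 = 111.9/EI,  θ_B0 = 118/EI
Flexibility coefficients: a unit moment at one end gives L/(3EI) there and L/(6EI) at the far end, so f₁₁ = f₂₂ = 1.333/EI and f₁₂ = f₂₁ = 0.6667/EI.
Compatibility — zero rotation at each built-in end:
  1.333 M_A + 0.6667 M_B = 111.9
  0.6667 M_A + 1.333 M_B = 118
Solving the pair gives M_A = 52.91 kN·m and M_B = 62.03 kN·m (hogging).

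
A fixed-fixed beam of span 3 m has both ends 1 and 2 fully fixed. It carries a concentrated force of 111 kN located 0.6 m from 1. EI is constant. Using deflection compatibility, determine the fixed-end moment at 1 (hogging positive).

Release both end moments; the primary structure is a simply-supported span 12 with redundants M_1 and M_2.
End rotations of the released simple span under the applied load (×1/EI):
  at 1: point load 111 at a = 0.6: Pab(L + b)/(6LEI) = 47.95/EI
  at 2: point load 111 at a = 0.6: Pab(L + a)/(6LEI) = 31.97/EI
  θ_10 = 47.95/EI,  θ_20 = 31.97/EI
Flexibility coefficients: a unit moment at one end gives L/(3EI) there and L/(6EI) at the far end, so f₁₁ = f₂₂ = 1/EI and f₁₂ = f₂₁ = 0.5/EI.
Compatibility — zero rotation at each built-in end:
  1 M_1 + 0.5 M_2 = 47.95
  0.5 M_1 + 1 M_2 = 31.97
Solving the pair gives M_1 = 42.62 kN·m and M_2 = 10.66 kN·m (hogging).

M_1 = 42.62 kN·m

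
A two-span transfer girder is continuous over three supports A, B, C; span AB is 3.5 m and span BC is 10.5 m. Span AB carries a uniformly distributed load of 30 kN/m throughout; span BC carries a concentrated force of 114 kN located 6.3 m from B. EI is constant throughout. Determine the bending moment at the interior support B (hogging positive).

M_B = 162.3 kN·m

Take M_B as the redundant. Released structure: two simple spans AB and BC with a hinge at B.
Rotations at B on the released spans (each span's end-slope, ×1/EI):
  span AB: UDL 30: wL³/(24EI) = 53.59/EI
  span BC: point load 114 at a = 6.3: Pab(L + b)/(6LEI) = 703.8/EI
  relative rotation θ_0 = (53.59 + 703.8)/EI = 757.4/EI
A unit hogging moment at B produces rotation L₁/(3EI) + L₂/(3EI) = 4.667/EI.
Compatibility: M_B·(L₁+L₂)/(3EI) = θ_0, giving M_B = 162.3 kN·m (hogging).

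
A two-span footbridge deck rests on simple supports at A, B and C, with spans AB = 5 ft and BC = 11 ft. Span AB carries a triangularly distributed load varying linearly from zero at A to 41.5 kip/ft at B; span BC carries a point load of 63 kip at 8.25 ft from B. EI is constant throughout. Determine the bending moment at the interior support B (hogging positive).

Insert a hinge at B; M_B is the redundant, and each span becomes simply supported.
Rotations at B on the released spans (each span's end-slope, ×1/EI):
  span AB: triangular load, peak 41.5: w₀L³/(45EI) = 115.3/EI
  span BC: point load 63 at a = 8.25: Pab(L + b)/(6LEI) = 297.8/EI
  relative rotation θ_0 = (115.3 + 297.8)/EI = 413.1/EI
A unit hogging moment at B produces rotation L₁/(3EI) + L₂/(3EI) = 5.333/EI.
Slope continuity at B: θ_0 = M_B·5.333/EI, so M_B = 413.1/5.333 = 77.45 kip·ft (hogging).

M_B = 77.45 kip·ft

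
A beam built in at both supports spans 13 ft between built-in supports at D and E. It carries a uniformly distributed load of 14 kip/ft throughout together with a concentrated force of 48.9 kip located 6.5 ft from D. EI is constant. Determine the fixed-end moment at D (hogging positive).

Release both end moments; the primary structure is a simply-supported span DE with redundants M_D and M_E.
Simple-span end rotations at D and E under the given loads:
  at D: UDL 14: wL³/(24EI) = 1282/EI
  at E: UDL 14: wL³/(24EI) = 1282/EI
  at D: point load 48.9 at a = 6.5: Pab(L + b)/(6LEI) = 516.5/EI
  at E: point load 48.9 at a = 6.5: Pab(L + a)/(6LEI) = 516.5/EI
  θ_D0 = 1798/EI,  θ_E0 = 1798/EI
Flexibility coefficients: a unit moment at one end gives L/(3EI) there and L/(6EI) at the far end, so f₁₁ = f₂₂ = 4.333/EI and f₁₂ = f₂₁ = 2.167/EI.
Compatibility — zero rotation at each built-in end:
  4.333 M_D + 2.167 M_E = 1798
  2.167 M_D + 4.333 M_E = 1798
Solving the pair gives M_D = 276.6 kip·ft and M_E = 276.6 kip·ft (hogging).

M_D = 276.6 kip·ft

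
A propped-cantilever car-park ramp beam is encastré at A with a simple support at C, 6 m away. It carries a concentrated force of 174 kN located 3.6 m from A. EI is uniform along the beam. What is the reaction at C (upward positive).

R_C = 75.17 kN

Choose R_C as the redundant. The primary structure is the cantilever fixed at A.
Downward deflection at the released point C due to the loads:
  point load 174 at a = 3.6: Pa²(3L − a)/(6EI) = 5412/EI
Tip deflection under a unit load at C: L³/(3EI) = 72/EI.
The prop prevents deflection at C: R_C = δ_0/δ_{CC} = 5412/72 = 75.17 kN.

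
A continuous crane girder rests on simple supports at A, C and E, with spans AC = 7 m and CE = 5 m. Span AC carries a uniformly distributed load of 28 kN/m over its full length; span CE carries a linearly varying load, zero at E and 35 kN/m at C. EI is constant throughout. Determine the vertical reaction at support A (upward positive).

Take M_C as the redundant. Released structure: two simple spans AC and CE with a hinge at C.
Discontinuity in slope at C on the released structure — sum the simple-span end rotations:
  span AC: UDL 28: wL³/(24EI) = 400.2/EI
  span CE: triangular load, peak 35: w₀L³/(45EI) = 97.22/EI
  relative rotation θ_0 = (400.2 + 97.22)/EI = 497.4/EI
A unit hogging moment at C produces rotation L₁/(3EI) + L₂/(3EI) = 4/EI.
Compatibility: M_C·(L₁+L₂)/(3EI) = θ_0, giving M_C = 124.3 kN·m (hogging).
Span AC, ΣM about A with M_C applied at C: R_C^{AC}·7 = 686 + 124.3, so R_C^{AC} = 115.8 kN and R_A = 196 − 115.8 = 80.24 kN.

R_A = 80.24 kN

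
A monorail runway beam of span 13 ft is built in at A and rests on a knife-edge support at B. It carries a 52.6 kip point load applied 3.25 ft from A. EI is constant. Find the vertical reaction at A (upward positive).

R_A = 48.08 kip

Choose R_B as the redundant. The primary structure is the cantilever fixed at A.
Downward deflection at the released point B due to the loads:
  point load 52.6 at a = 3.25: Pa²(3L − a)/(6EI) = 3310/EI
Tip deflection under a unit load at B: L³/(3EI) = 732.3/EI.
Compatibility at B: δ_0 − R_B·δ_{BB} = 0, so R_B = 3310/732.3 = 4.52 kip.
Vertical equilibrium: R_A = ΣP − R_B = 52.6 − 4.52 = 48.08 kip.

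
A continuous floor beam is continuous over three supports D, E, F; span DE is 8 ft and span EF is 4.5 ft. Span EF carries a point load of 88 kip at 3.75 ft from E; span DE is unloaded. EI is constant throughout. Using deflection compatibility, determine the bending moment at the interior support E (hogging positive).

Insert a hinge at E; M_E is the redundant, and each span becomes simply supported.
End slopes at the hinge E, treating each span as simply supported:
  span EF: point load 88 at a = 3.75: Pab(L + b)/(6LEI) = 48.12/EI
  relative rotation θ_0 = (0 + 48.12)/EI = 48.12/EI
A unit hogging moment at E produces rotation L₁/(3EI) + L₂/(3EI) = 4.167/EI.
Compatibility: M_E·(L₁+L₂)/(3EI) = θ_0, giving M_E = 11.55 kip·ft (hogging).

M_E = 11.55 kip·ft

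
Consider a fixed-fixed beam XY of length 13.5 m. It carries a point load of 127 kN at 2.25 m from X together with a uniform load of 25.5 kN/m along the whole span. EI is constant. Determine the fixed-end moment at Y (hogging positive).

Release both end moments; the primary structure is a simply-supported span XY with redundants M_X and M_Y.
End rotations of the released simple span under the applied load (×1/EI):
  at X: point load 127 at a = 2.25: Pab(L + b)/(6LEI) = 982.3/EI
  at Y: point load 127 at a = 2.25: Pab(L + a)/(6LEI) = 625.1/EI
  at X: UDL 25.5: wL³/(24EI) = 2614/EI
  at Y: UDL 25.5: wL³/(24EI) = 2614/EI
  θ_X0 = 3596/EI,  θ_Y0 = 3239/EI
Flexibility coefficients: a unit moment at one end gives L/(3EI) there and L/(6EI) at the far end, so f₁₁ = f₂₂ = 4.5/EI and f₁₂ = f₂₁ = 2.25/EI.
Compatibility — zero rotation at each built-in end:
  4.5 M_X + 2.25 M_Y = 3596
  2.25 M_X + 4.5 M_Y = 3239
Solving the pair gives M_X = 585.7 kN·m and M_Y = 427 kN·m (hogging).

M_Y = 427 kN·m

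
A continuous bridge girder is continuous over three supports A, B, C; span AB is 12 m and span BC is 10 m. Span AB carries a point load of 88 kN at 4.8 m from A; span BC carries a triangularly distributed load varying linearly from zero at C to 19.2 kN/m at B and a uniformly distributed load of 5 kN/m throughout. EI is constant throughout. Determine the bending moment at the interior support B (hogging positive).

M_B = 183.4 kN·m

Take M_B as the redundant. Released structure: two simple spans AB and BC with a hinge at B.
End slopes at the hinge B, treating each span as simply supported:
  span AB: point load 88 at a = 4.8: Pab(L + a)/(6LEI) = 709.6/EI
  span BC: triangular load, peak 19.2: w₀L³/(45EI) = 426.7/EI
  span BC: UDL 5: wL³/(24EI) = 208.3/EI
  relative rotation θ_0 = (709.6 + 635)/EI = 1345/EI
A unit hogging moment at B produces rotation L₁/(3EI) + L₂/(3EI) = 7.333/EI.
Slope continuity at B: θ_0 = M_B·7.333/EI, so M_B = 1345/7.333 = 183.4 kN·m (hogging).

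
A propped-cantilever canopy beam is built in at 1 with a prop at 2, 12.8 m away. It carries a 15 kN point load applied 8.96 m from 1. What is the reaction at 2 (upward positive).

Choose R_2 as the redundant. The primary structure is the cantilever fixed at 1.
Deflection at 2 on the released cantilever, summing each load's contribution:
  point load 15 at a = 8.96: Pa²(3L − a)/(6EI) = 5909/EI
Flexibility coefficient — unit upward force at 2: δ_{22} = L³/(3EI) = 699.1/EI.
The prop prevents deflection at 2: R_2 = δ_0/δ_{22} = 5909/699.1 = 8.453 kN.

R_2 = 8.453 kN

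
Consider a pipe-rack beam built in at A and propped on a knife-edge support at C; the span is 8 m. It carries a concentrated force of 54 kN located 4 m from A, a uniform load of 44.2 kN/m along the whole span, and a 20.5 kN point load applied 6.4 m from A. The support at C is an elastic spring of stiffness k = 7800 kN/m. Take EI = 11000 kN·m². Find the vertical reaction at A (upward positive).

R_A = 265.5 kN

Release the roller at C. Primary structure: cantilever fixed at A.
Downward deflection at the released point C due to the loads:
  point load 54 at a = 4: Pa²(3L − a)/(6EI) = 2880/EI
  UDL 44.2: wL⁴/(8EI) = 22630/EI
  point load 20.5 at a = 6.4: Pa²(3L − a)/(6EI) = 2463/EI
  δ_0 = 27973/EI
Tip deflection under a unit load at C: L³/(3EI) = 170.7/EI.
With EI = 11000 kN·m²: δ_0 = 2.543 m and δ_{CC} = 0.015515 m/kN.
Compatibility — the spring shortens by R_C/k under the reaction it provides: δ_0 − R_C·δ_{CC} = R_C/k. With 1/k = 0.000128 m/kN, R_C = δ_0 / (δ_{CC} + 1/k) = 2.543 / (0.015515 + 0.000128) = 162.6 kN.
Vertical equilibrium: R_A = ΣP − R_C = 428.1 − 162.6 = 265.5 kN.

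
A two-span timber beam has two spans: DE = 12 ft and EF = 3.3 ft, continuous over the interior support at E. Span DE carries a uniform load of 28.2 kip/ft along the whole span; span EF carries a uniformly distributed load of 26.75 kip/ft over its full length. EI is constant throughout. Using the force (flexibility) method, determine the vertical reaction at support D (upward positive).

R_D = 135.4 kip

Insert a hinge at E; M_E is the redundant, and each span becomes simply supported.
End slopes at the hinge E, treating each span as simply supported:
  span DE: UDL 28.2: wL³/(24EI) = 2030/EI
  span EF: UDL 26.75: wL³/(24EI) = 40.05/EI
  relative rotation θ_0 = (2030 + 40.05)/EI = 2070/EI
A unit hogging moment at E produces rotation L₁/(3EI) + L₂/(3EI) = 5.1/EI.
Slope continuity at E: θ_0 = M_E·5.1/EI, so M_E = 2070/5.1 = 406 kip·ft (hogging).
Span DE, ΣM about D with M_E applied at E: R_E^{DE}·12 = 2030 + 406, so R_E^{DE} = 203 kip and R_D = 338.4 − 203 = 135.4 kip.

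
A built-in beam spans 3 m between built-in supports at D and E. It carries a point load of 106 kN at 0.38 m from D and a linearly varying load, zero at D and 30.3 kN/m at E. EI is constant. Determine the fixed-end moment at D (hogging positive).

Take the two fixed-end moments M_D, M_E as redundants; the released structure is the simple span DE.
On the primary (simply-supported) span, the end slopes from the loading are:
  at D: point load 106 at a = 0.38: Pab(L + b)/(6LEI) = 32.95/EI
  at E: point load 106 at a = 0.38: Pab(L + a)/(6LEI) = 19.82/EI
  at D: triangular load, peak 30.3: 7w₀L³/(360EI) = 15.91/EI
  at E: triangular load, peak 30.3: w₀L³/(45EI) = 18.18/EI
  θ_D0 = 48.86/EI,  θ_E0 = 38/EI
Flexibility coefficients: a unit moment at one end gives L/(3EI) there and L/(6EI) at the far end, so f₁₁ = f₂₂ = 1/EI and f₁₂ = f₂₁ = 0.5/EI.
Compatibility — zero rotation at each built-in end:
  1 M_D + 0.5 M_E = 48.86
  0.5 M_D + 1 M_E = 38
Solving the pair gives M_D = 39.81 kN·m and M_E = 18.09 kN·m (hogging).

M_D = 39.81 kN·m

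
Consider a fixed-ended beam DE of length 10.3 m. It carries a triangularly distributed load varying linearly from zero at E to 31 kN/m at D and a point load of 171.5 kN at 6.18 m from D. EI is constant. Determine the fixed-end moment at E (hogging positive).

M_E = 364 kN·m

Release both end moments; the primary structure is a simply-supported span DE with redundants M_D and M_E.
Simple-span end rotations at D and E under the given loads:
  at D: triangular load, peak 31: w₀L³/(45EI) = 752.8/EI
  at E: triangular load, peak 31: 7w₀L³/(360EI) = 658.7/EI
  at D: point load 171.5 at a = 6.18: Pab(L + b)/(6LEI) = 1019/EI
  at E: point load 171.5 at a = 6.18: Pab(L + a)/(6LEI) = 1164/EI
  θ_D0 = 1772/EI,  θ_E0 = 1823/EI
Flexibility coefficients: a unit moment at one end gives L/(3EI) there and L/(6EI) at the far end, so f₁₁ = f₂₂ = 3.433/EI and f₁₂ = f₂₁ = 1.717/EI.
Compatibility — zero rotation at each built-in end:
  3.433 M_D + 1.717 M_E = 1772
  1.717 M_D + 3.433 M_E = 1823
Solving the pair gives M_D = 334 kN·m and M_E = 364 kN·m (hogging).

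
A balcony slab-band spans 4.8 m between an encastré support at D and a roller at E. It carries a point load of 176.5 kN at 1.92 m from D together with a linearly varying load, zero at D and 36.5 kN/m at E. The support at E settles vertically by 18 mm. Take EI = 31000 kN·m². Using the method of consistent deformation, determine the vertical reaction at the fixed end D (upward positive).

R_D = 194.3 kN

Release the roller at E. Primary structure: cantilever fixed at D.
Primary-structure tip deflection at E by superposition:
  point load 176.5 at a = 1.92: Pa²(3L − a)/(6EI) = 1353/EI
  triangular load, peak 36.5 at the free end: 11w₀L⁴/(120EI) = 1776/EI
  δ_0 = 3129/EI
Flexibility coefficient — unit upward force at E: δ_{EE} = L³/(3EI) = 36.86/EI.
With EI = 31000 kN·m²: δ_0 = 0.10095 m and δ_{EE} = 0.001189 m/kN.
Compatibility — the beam at E must follow the support down by 0.018 m: δ_0 − R_E·δ_{EE} = 0.018, so R_E = (0.10095 − 0.018)/0.001189 = 69.76 kN.
Vertical equilibrium: R_D = ΣP − R_E = 264.1 − 69.76 = 194.3 kN.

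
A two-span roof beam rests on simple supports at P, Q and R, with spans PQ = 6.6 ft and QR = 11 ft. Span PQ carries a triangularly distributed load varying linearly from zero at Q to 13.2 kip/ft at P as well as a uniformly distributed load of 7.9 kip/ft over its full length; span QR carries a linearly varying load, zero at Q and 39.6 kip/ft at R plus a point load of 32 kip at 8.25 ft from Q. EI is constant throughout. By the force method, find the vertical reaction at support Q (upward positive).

R_Q = 176.7 kip

Insert a hinge at Q; M_Q is the redundant, and each span becomes simply supported.
Discontinuity in slope at Q on the released structure — sum the simple-span end rotations:
  span PQ: triangular load, peak 13.2: 7w₀L³/(360EI) = 73.79/EI
  span PQ: UDL 7.9: wL³/(24EI) = 94.63/EI
  span QR: triangular load, peak 39.6: 7w₀L³/(360EI) = 1025/EI
  span QR: point load 32 at a = 8.25: Pab(L + b)/(6LEI) = 151.2/EI
  relative rotation θ_0 = (168.4 + 1176)/EI = 1345/EI
A unit hogging moment at Q produces rotation L₁/(3EI) + L₂/(3EI) = 5.867/EI.
Compatibility: M_Q·(L₁+L₂)/(3EI) = θ_0, giving M_Q = 229.2 kip·ft (hogging).
Span PQ, ΣM about P with M_Q applied at Q: R_Q^{PQ}·6.6 = 267.9 + 229.2, so R_Q^{PQ} = 75.31 kip and R_P = 95.7 − 75.31 = 20.39 kip.
Span QR, ΣM about R: R_Q^{QR}·11 = 886.6 + 229.2, so R_Q^{QR} = 101.4 kip and R_R = 249.8 − 101.4 = 148.4 kip.
R_Q = 75.31 + 101.4 = 176.7 kip.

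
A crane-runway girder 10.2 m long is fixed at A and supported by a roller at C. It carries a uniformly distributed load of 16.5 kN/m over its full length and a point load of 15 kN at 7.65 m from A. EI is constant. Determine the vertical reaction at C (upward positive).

R_C = 72.6 kN

Release the roller at C. Primary structure: cantilever fixed at A.
Deflection at C on the released cantilever, summing each load's contribution:
  UDL 16.5: wL⁴/(8EI) = 22325/EI
  point load 15 at a = 7.65: Pa²(3L − a)/(6EI) = 3358/EI
  δ_0 = 25683/EI
Flexibility coefficient — unit upward force at C: δ_{CC} = L³/(3EI) = 353.7/EI.
Compatibility at C: δ_0 − R_C·δ_{CC} = 0, so R_C = 25683/353.7 = 72.6 kN.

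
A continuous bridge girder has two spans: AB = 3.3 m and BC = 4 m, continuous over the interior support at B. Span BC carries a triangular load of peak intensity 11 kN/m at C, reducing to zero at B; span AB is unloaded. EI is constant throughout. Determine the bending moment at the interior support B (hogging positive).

Take M_B as the redundant. Released structure: two simple spans AB and BC with a hinge at B.
Discontinuity in slope at B on the released structure — sum the simple-span end rotations:
  span BC: triangular load, peak 11: 7w₀L³/(360EI) = 13.69/EI
  relative rotation θ_0 = (0 + 13.69)/EI = 13.69/EI
A unit hogging moment at B produces rotation L₁/(3EI) + L₂/(3EI) = 2.433/EI.
Compatibility: M_B·(L₁+L₂)/(3EI) = θ_0, giving M_B = 5.626 kN·m (hogging).

M_B = 5.626 kN·m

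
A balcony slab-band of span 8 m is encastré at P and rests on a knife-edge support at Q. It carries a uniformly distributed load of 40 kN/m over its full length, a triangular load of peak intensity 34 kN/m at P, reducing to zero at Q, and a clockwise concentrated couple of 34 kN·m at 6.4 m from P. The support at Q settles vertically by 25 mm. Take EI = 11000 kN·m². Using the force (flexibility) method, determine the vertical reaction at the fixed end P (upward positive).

R_P = 304.3 kN

Remove the prop at Q; the released (primary) structure is a cantilever built in at P.
Downward deflection at the released point Q due to the loads:
  UDL 40: wL⁴/(8EI) = 20480/EI
  triangular load, peak 34 at the fixed end: w₀L⁴/(30EI) = 4642/EI
  clockwise couple 34 at a = 6.4: M₀a(2L − a)/(2EI) = 1044/EI
  δ_0 = 26167/EI
Flexibility coefficient — unit upward force at Q: δ_{QQ} = L³/(3EI) = 170.7/EI.
With EI = 11000 kN·m²: δ_0 = 2.3788 m and δ_{QQ} = 0.015515 m/kN.
Compatibility — the beam at Q must follow the support down by 0.025 m: δ_0 − R_Q·δ_{QQ} = 0.025, so R_Q = (2.3788 − 0.025)/0.015515 = 151.7 kN.
Vertical equilibrium: R_P = ΣP − R_Q = 456 − 151.7 = 304.3 kN.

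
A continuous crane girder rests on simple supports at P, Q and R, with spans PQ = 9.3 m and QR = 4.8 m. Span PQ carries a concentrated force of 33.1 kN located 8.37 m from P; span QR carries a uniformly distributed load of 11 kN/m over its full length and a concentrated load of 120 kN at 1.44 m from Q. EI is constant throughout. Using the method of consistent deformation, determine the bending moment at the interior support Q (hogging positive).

Release continuity at Q by inserting a hinge; the redundant is the internal moment M_Q. The primary structure is two simply-supported spans PQ and QR.
End slopes at the hinge Q, treating each span as simply supported:
  span PQ: point load 33.1 at a = 8.37: Pab(L + a)/(6LEI) = 81.59/EI
  span QR: UDL 11: wL³/(24EI) = 50.69/EI
  span QR: point load 120 at a = 1.44: Pab(L + b)/(6LEI) = 164.5/EI
  relative rotation θ_0 = (81.59 + 215.2)/EI = 296.8/EI
A unit hogging moment at Q produces rotation L₁/(3EI) + L₂/(3EI) = 4.7/EI.
Compatibility: M_Q·(L₁+L₂)/(3EI) = θ_0, giving M_Q = 63.15 kN·m (hogging).

M_Q = 63.15 kN·m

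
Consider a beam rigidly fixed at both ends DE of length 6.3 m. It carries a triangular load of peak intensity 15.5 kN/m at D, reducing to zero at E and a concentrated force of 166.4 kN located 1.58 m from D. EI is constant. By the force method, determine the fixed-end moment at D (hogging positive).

Take the two fixed-end moments M_D, M_E as redundants; the released structure is the simple span DE.
On the primary (simply-supported) span, the end slopes from the loading are:
  at D: triangular load, peak 15.5: w₀L³/(45EI) = 86.13/EI
  at E: triangular load, peak 15.5: 7w₀L³/(360EI) = 75.36/EI
  at D: point load 166.4 at a = 1.58: Pab(L + b)/(6LEI) = 361.8/EI
  at E: point load 166.4 at a = 1.58: Pab(L + a)/(6LEI) = 258.7/EI
  θ_D0 = 447.9/EI,  θ_E0 = 334.1/EI
Flexibility coefficients: a unit moment at one end gives L/(3EI) there and L/(6EI) at the far end, so f₁₁ = f₂₂ = 2.1/EI and f₁₂ = f₂₁ = 1.05/EI.
Compatibility — zero rotation at each built-in end:
  2.1 M_D + 1.05 M_E = 447.9
  1.05 M_D + 2.1 M_E = 334.1
Solving the pair gives M_D = 178.3 kN·m and M_E = 69.91 kN·m (hogging).

M_D = 178.3 kN·m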